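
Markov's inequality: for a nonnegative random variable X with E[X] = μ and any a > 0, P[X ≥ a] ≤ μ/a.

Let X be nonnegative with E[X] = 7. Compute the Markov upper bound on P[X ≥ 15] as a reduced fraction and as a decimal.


μ = E[X] = 7, a = 15.
Markov: P[X ≥ 15] ≤ μ/a = (7)/15 = 7/15.
Numerically: ≈ 0.4667.
(Since a = 15 > μ = 7.0000, the bound 7/15 is < 1 and informative.)

P[X ≥ 15] ≤ 7/15 ≈ 0.4667.


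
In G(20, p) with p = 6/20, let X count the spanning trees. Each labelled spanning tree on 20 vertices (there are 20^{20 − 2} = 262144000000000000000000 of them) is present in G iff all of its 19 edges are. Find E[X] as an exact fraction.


K_20 has 20^{20 − 2} = 262144000000000000000000 labelled spanning trees.
For each such spanning tree H, let X_H = 1 if all 19 edges of H are present in G. Then P[X_H = 1] = p^{19} = (3/10)^{19} = 1162261467/10000000000000000000.
Summing the indicators: E[X] = Σ_H E[X_H] = 262144000000000000000000 · p^{19} = 262144000000000000000000 · 1162261467/10000000000000000000 = 152339935002624/5.
Numerically: E[X] ≈ 3.0468e+13.

E[X] = 262144000000000000000000 · (3/10)^{19} = 152339935002624/5 ≈ 3.0468e+13.


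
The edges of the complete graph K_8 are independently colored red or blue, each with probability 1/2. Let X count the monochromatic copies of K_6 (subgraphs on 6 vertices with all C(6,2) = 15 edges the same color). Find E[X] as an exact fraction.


Let X = Σ_S X_S over the C(8, 6) = 28 subsets S of size 6, where X_S = 1 if the K_6 on S is monochromatic.
For a fixed S, the K_6 on S has C(6, 2) = 15 edges. P[all 15 edges red] = (1/2)^15, and likewise for blue, so P[monochromatic] = 2·(1/2)^15 = 2^{1 − 15} = 1/16384.
By linearity: E[X] = C(8, 6) · 2^{1 − 15} = 28 · 1/16384 = 7/4096.
Numerically: E[X] ≈ 0.00171.

E[X] = C(8,6)·2^(1−C(6,2)) = 7/4096 ≈ 0.00171.


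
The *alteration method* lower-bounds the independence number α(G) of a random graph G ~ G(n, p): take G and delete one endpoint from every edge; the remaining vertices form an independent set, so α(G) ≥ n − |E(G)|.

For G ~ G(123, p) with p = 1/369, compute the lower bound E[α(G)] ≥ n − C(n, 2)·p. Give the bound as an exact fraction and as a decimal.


E[|E(G)|] = C(123, 2)·p = 7503 · (1/369) = 61/3.
E[α(G)] ≥ n − E[|E(G)|] = 123 − 61/3 = 308/3.
Numerically: ≈ 102.666667.
(This is only a lower bound; the true E[α(G)] may be larger.)

E[α(G)] ≥ 308/3 ≈ 102.666667.


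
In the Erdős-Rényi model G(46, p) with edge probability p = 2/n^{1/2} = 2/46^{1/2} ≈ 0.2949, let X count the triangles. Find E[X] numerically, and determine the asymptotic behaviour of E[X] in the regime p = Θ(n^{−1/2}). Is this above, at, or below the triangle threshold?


Number of potential triangles: C(46, 3) = 15180.
Each occurs with probability p³ ≈ (0.2949)³ ≈ 2.564208e-02.
By linearity: E[X] = C(46, 3)·p³ ≈ 15180 · 2.564208e-02 ≈ 389.2468.
Since α = 1/2 < 1, p = c/n^{1/2} ≫ 1/n is above the triangle threshold p ~ 1/n. Asymptotically E[X] ~ (c³/6)·n^{3(1−α)} = (2³/6)·n^{1.5} → ∞; triangles are abundant w.h.p.

E[X] ≈ 389.2468; in regime p = Θ(1/n^{1/2}) E[X] diverges (above the triangle threshold p ~ 1/n).


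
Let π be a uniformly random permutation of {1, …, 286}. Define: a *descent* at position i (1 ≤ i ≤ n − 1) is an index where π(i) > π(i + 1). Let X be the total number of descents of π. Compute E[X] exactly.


Write X = Σ X_I over i = 1, …, 285, with X_I the indicator of one descent.
There are 285 indicators.
For each fixed i, the pair (π(i), π(i+1)) is a uniformly random ordered pair of distinct values from {1, …, 286}; by symmetry P[π(i) > π(i+1)] = 1/2.
By linearity: E[X] = 285 · (1/2) = (286 − 1) · (1/2) = 285/2 ≈ 142.500.

E[X] = 285/2 = 142.500.


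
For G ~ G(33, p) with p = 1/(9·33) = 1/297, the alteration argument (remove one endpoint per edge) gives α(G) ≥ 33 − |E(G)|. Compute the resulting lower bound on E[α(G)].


E[|E(G)|] = C(33, 2)·p = 528 · (1/297) = 16/9.
E[α(G)] ≥ n − E[|E(G)|] = 33 − 16/9 = 281/9.
Numerically: ≈ 31.222.
(This is only a lower bound; the true E[α(G)] may be larger.)

E[α(G)] ≥ 281/9 ≈ 31.222.


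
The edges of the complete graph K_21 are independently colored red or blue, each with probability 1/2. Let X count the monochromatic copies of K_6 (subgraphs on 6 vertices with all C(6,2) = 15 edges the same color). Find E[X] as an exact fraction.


Let X = Σ_S X_S over the C(21, 6) = 54264 subsets S of size 6, where X_S = 1 if the K_6 on S is monochromatic.
For a fixed S, the K_6 on S has C(6, 2) = 15 edges. P[all 15 edges red] = (1/2)^15, and likewise for blue, so P[monochromatic] = 2·(1/2)^15 = 2^{1 − 15} = 1/16384.
By linearity: E[X] = C(21, 6) · 2^{1 − 15} = 54264 · 1/16384 = 6783/2048.
Numerically: E[X] ≈ 3.312012.

E[X] = C(21,6)·2^(1−C(6,2)) = 6783/2048 ≈ 3.312012.


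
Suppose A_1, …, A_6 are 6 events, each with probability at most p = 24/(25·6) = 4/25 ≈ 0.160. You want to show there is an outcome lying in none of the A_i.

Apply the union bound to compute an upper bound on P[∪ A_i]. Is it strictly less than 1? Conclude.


Union bound: P[∪_{i=1}^{6} A_i] ≤ Σ_i P[A_i] ≤ 6·p = 6·(4/25) = 24/25.
Numerically: 24/25 ≈ 0.960.
Is 24/25 < 1? YES.
Since P[∪ A_i] ≤ 24/25 < 1, the complement has P[∩ A_i^c] ≥ 1 − 24/25 = 1/25 > 0, so some outcome avoids every A_i.

6·p = 24/25 ≈ 0.960; existence CERTIFIED by the union bound.


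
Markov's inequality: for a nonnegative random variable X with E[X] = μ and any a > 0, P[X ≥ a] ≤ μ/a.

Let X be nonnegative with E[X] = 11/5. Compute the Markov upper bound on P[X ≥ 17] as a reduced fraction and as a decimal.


μ = E[X] = 11/5, a = 17.
Markov: P[X ≥ 17] ≤ μ/a = (11/5)/17 = 11/85.
Numerically: ≈ 0.129.
(Since a = 17 > μ = 2.200, the bound 11/85 is < 1 and informative.)

P[X ≥ 17] ≤ 11/85 ≈ 0.129.


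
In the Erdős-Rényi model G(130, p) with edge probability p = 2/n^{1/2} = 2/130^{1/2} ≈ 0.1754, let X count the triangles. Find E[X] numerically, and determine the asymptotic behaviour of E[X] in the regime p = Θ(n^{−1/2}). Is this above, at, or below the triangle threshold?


Number of potential triangles: C(130, 3) = 357760.
Each occurs with probability p³ ≈ (0.1754)³ ≈ 5.397280e-03.
By linearity: E[X] = C(130, 3)·p³ ≈ 357760 · 5.397280e-03 ≈ 1930.9309.
Since α = 1/2 < 1, p = c/n^{1/2} ≫ 1/n is above the triangle threshold p ~ 1/n. Asymptotically E[X] ~ (c³/6)·n^{3(1−α)} = (2³/6)·n^{1.5} → ∞; triangles are abundant w.h.p.

E[X] ≈ 1930.9309; in regime p = Θ(1/n^{1/2}) E[X] diverges (above the triangle threshold p ~ 1/n).


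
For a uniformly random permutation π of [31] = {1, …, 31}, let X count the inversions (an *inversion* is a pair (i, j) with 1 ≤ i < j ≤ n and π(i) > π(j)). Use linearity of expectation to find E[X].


Write X = Σ X_I over the C(31, 2) = 465 pairs i < j, with X_I the indicator of one inversion.
There are 465 indicators.
For each fixed pair i < j, the values π(i) and π(j) are two distinct elements of {1, …, 31} in uniformly random order; by symmetry P[π(i) > π(j)] = 1/2.
By linearity: E[X] = 465 · (1/2) = C(31, 2) · (1/2) = 465/2 = 465/2 ≈ 232.500.

E[X] = 465/2 = 232.500.


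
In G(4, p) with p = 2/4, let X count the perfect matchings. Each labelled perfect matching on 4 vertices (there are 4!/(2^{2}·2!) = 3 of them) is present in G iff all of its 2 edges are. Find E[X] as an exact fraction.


K_4 has 4!/(2^{2}·2!) = 3 labelled perfect matchings.
For each such perfect matching H, let X_H = 1 if all 2 edges of H are present in G. Then P[X_H = 1] = p^{2} = (1/2)^{2} = 1/4.
Summing the indicators: E[X] = Σ_H E[X_H] = 3 · p^{2} = 3 · 1/4 = 3/4.
Numerically: E[X] ≈ 0.75.

E[X] = 3 · (1/2)^{2} = 3/4 ≈ 0.75.


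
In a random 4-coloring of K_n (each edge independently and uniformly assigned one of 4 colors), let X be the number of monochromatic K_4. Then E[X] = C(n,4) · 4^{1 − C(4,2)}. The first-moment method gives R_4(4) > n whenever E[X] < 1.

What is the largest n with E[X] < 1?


We need C(n, 4) · 4^{1 − 6} < 1, i.e. C(n, 4) < 4^{6 − 1} = 1024.
Check values of n near the boundary:
  n = 8: C(8, 4) = 70; 70 < 1024? YES
  n = 9: C(9, 4) = 126; 126 < 1024? YES
  n = 10: C(10, 4) = 210; 210 < 1024? YES
  n = 11: C(11, 4) = 330; 330 < 1024? YES
  n = 12: C(12, 4) = 495; 495 < 1024? YES
  n = 13: C(13, 4) = 715; 715 < 1024? YES
  n = 14: C(14, 4) = 1001; 1001 < 1024? YES
  n = 15: C(15, 4) = 1365; 1365 < 1024? NO
  n = 16: C(16, 4) = 1820; 1820 < 1024? NO
The largest n with C(n, 4) < 1024 is n = 14 (where E[X] = 1001/1024 ≈ 0.977539). Hence R_4(4) > 14, i.e. R_4(4) ≥ 15.

Largest n = 14; hence R_4(4) > 14.


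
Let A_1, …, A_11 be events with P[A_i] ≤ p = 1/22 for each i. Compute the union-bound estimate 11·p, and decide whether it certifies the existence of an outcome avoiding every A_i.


Union bound: P[∪_{i=1}^{11} A_i] ≤ Σ_i P[A_i] ≤ 11·p = 11·(1/22) = 1/2.
Numerically: 1/2 ≈ 0.500000.
Is 1/2 < 1? YES.
Since P[∪ A_i] ≤ 1/2 < 1, the complement has P[∩ A_i^c] ≥ 1 − 1/2 = 1/2 > 0, so some outcome avoids every A_i.

11·p = 1/2 ≈ 0.500000; existence CERTIFIED by the union bound.


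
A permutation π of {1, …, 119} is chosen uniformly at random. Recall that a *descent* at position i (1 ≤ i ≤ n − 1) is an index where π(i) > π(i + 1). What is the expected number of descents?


Write X = Σ X_I over i = 1, …, 118, with X_I the indicator of one descent.
There are 118 indicators.
For each fixed i, the pair (π(i), π(i+1)) is a uniformly random ordered pair of distinct values from {1, …, 119}; by symmetry P[π(i) > π(i+1)] = 1/2.
By linearity: E[X] = 118 · (1/2) = (119 − 1) · (1/2) = 59 ≈ 59.00000.

E[X] = 59 = 59.00000.


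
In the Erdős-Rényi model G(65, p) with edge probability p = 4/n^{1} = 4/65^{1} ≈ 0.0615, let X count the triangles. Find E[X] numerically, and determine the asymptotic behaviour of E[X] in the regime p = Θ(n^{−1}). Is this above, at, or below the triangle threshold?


Number of potential triangles: C(65, 3) = 43680.
Each occurs with probability p³ ≈ (0.0615)³ ≈ 2.33045e-04.
By linearity: E[X] = C(65, 3)·p³ ≈ 43680 · 2.33045e-04 ≈ 10.179.
Here α = 1, so p = 4/n is exactly at the triangle threshold p ~ 1/n. Asymptotically E[X] → c³/6 = 4³/6 = 32/3 ≈ 10.667, a bounded constant. In this regime the triangle count is asymptotically Poisson(c³/6).

E[X] ≈ 10.179; in regime p = Θ(1/n^{1}) E[X] stays bounded (at the triangle threshold p ~ 1/n).


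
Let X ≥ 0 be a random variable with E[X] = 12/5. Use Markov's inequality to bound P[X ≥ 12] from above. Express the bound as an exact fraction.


μ = E[X] = 12/5, a = 12.
Markov: P[X ≥ 12] ≤ μ/a = (12/5)/12 = 1/5.
Numerically: ≈ 0.200000.
(Since a = 12 > μ = 2.400000, the bound 1/5 is < 1 and informative.)

P[X ≥ 12] ≤ 1/5 ≈ 0.200000.


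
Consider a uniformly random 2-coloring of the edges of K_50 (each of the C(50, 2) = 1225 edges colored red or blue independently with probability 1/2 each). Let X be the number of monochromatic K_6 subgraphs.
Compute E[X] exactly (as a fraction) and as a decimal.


Let X = Σ_S X_S over the C(50, 6) = 15890700 subsets S of size 6, where X_S = 1 if the K_6 on S is monochromatic.
For a fixed S, the K_6 on S has C(6, 2) = 15 edges. P[all 15 edges red] = (1/2)^15, and likewise for blue, so P[monochromatic] = 2·(1/2)^15 = 2^{1 − 15} = 1/16384.
Summing: E[X] = C(50, 6) · 2^{1 − 15} = 15890700 · 1/16384 = 3972675/4096.
Numerically: E[X] ≈ 969.89136.

E[X] = C(50,6)·2^(1−C(6,2)) = 3972675/4096 ≈ 969.89136.


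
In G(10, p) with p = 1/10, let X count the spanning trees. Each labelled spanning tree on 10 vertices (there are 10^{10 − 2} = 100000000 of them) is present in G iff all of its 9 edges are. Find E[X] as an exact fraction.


K_10 has 10^{10 − 2} = 100000000 labelled spanning trees.
For each such spanning tree H, let X_H = 1 if all 9 edges of H are present in G. Then P[X_H = 1] = p^{9} = (1/10)^{9} = 1/1000000000.
Summing the indicators: E[X] = Σ_H E[X_H] = 100000000 · p^{9} = 100000000 · 1/1000000000 = 1/10.
Numerically: E[X] ≈ 0.1.

E[X] = 100000000 · (1/10)^{9} = 1/10 ≈ 0.1.


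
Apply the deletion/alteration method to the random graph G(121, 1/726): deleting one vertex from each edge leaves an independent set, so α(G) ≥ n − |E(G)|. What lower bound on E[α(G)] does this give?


E[|E(G)|] = C(121, 2)·p = 7260 · (1/726) = 10.
E[α(G)] ≥ n − E[|E(G)|] = 121 − 10 = 111.
Numerically: ≈ 111.000000.
(This is only a lower bound; the true E[α(G)] may be larger.)

E[α(G)] ≥ 111 ≈ 111.000000.


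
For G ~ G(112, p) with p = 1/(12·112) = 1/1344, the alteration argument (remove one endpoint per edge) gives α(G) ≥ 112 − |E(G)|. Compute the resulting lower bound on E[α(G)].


E[|E(G)|] = C(112, 2)·p = 6216 · (1/1344) = 37/8.
E[α(G)] ≥ n − E[|E(G)|] = 112 − 37/8 = 859/8.
Numerically: ≈ 107.375000.
(This is only a lower bound; the true E[α(G)] may be larger.)

E[α(G)] ≥ 859/8 ≈ 107.375000.


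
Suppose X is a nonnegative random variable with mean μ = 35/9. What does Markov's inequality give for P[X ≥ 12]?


μ = E[X] = 35/9, a = 12.
Markov: P[X ≥ 12] ≤ μ/a = (35/9)/12 = 35/108.
Numerically: ≈ 0.324.
(Since a = 12 > μ = 3.889, the bound 35/108 is < 1 and informative.)

P[X ≥ 12] ≤ 35/108 ≈ 0.324.


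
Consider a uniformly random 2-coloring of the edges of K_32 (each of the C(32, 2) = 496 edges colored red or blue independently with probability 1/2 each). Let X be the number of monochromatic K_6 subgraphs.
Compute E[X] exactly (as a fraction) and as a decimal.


Let X = Σ_S X_S over the C(32, 6) = 906192 subsets S of size 6, where X_S = 1 if the K_6 on S is monochromatic.
For a fixed S, the K_6 on S has C(6, 2) = 15 edges. P[all 15 edges red] = (1/2)^15, and likewise for blue, so P[monochromatic] = 2·(1/2)^15 = 2^{1 − 15} = 1/16384.
By linearity of expectation: E[X] = C(32, 6) · 2^{1 − 15} = 906192 · 1/16384 = 56637/1024.
Numerically: E[X] ≈ 55.310.

E[X] = C(32,6)·2^(1−C(6,2)) = 56637/1024 ≈ 55.310.


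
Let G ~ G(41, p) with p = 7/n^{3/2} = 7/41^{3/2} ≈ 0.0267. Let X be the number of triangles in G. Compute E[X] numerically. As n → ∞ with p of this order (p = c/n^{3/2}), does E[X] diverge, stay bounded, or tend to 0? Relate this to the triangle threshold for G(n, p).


Number of potential triangles: C(41, 3) = 10660.
Each occurs with probability p³ ≈ (0.0267)³ ≈ 1.89569e-05.
By linearity: E[X] = C(41, 3)·p³ ≈ 10660 · 1.89569e-05 ≈ 0.202.
Since α = 3/2 > 1, p = c/n^{3/2} = o(1/n) is below the triangle threshold p ~ 1/n. Asymptotically E[X] ~ (c³/6)·n^{3(1−α)} = (7³/6)·n^{-1.5} → 0, so by Markov's inequality G has no triangles w.h.p.

E[X] ≈ 0.202; in regime p = Θ(1/n^{3/2}) E[X] tends to 0 (below the triangle threshold p ~ 1/n).


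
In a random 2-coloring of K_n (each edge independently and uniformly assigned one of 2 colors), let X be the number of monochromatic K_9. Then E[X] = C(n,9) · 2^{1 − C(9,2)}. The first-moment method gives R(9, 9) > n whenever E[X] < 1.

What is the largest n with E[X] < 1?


We need C(n, 9) · 2^{1 − 36} < 1, i.e. C(n, 9) < 2^{36 − 1} = 34359738368.
Check values of n near the boundary:
  n = 61: C(61, 9) = 17341763505; 17341763505 < 34359738368? YES
  n = 62: C(62, 9) = 20286591270; 20286591270 < 34359738368? YES
  n = 63: C(63, 9) = 23667689815; 23667689815 < 34359738368? YES
  n = 64: C(64, 9) = 27540584512; 27540584512 < 34359738368? YES
  n = 65: C(65, 9) = 31966749880; 31966749880 < 34359738368? YES
  n = 66: C(66, 9) = 37014131440; 37014131440 < 34359738368? NO
The largest n with C(n, 9) < 34359738368 is n = 65 (where E[X] = 3995843735/4294967296 ≈ 0.9303549). Hence R(9, 9) > 65, i.e. R(9, 9) ≥ 66.

Largest n = 65; hence R(9, 9) > 65.


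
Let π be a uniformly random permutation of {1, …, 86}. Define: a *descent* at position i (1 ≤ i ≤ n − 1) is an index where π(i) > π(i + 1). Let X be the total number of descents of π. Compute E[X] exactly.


Write X = Σ X_I over i = 1, …, 85, with X_I the indicator of one descent.
There are 85 indicators.
For each fixed i, the pair (π(i), π(i+1)) is a uniformly random ordered pair of distinct values from {1, …, 86}; by symmetry P[π(i) > π(i+1)] = 1/2.
By linearity: E[X] = 85 · (1/2) = (86 − 1) · (1/2) = 85/2 ≈ 42.5000.

E[X] = 85/2 = 42.5000.


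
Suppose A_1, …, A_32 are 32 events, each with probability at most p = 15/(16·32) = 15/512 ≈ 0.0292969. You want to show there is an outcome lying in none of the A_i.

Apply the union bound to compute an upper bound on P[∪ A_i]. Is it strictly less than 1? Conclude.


Union bound: P[∪_{i=1}^{32} A_i] ≤ Σ_i P[A_i] ≤ 32·p = 32·(15/512) = 15/16.
Numerically: 15/16 ≈ 0.9375000.
Is 15/16 < 1? YES.
Since P[∪ A_i] ≤ 15/16 < 1, the complement has P[∩ A_i^c] ≥ 1 − 15/16 = 1/16 > 0, so some outcome avoids every A_i.

32·p = 15/16 ≈ 0.9375000; existence CERTIFIED by the union bound.


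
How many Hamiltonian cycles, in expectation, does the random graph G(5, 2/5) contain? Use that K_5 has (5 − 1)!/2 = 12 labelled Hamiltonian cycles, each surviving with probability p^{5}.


K_5 has (5 − 1)!/2 = 12 labelled Hamiltonian cycles.
For each such Hamiltonian cycle H, let X_H = 1 if all 5 edges of H are present in G. Then P[X_H = 1] = p^{5} = (2/5)^{5} = 32/3125.
Summing the indicators: E[X] = Σ_H E[X_H] = 12 · p^{5} = 12 · 32/3125 = 384/3125.
Numerically: E[X] ≈ 0.123.

E[X] = 12 · (2/5)^{5} = 384/3125 ≈ 0.123.


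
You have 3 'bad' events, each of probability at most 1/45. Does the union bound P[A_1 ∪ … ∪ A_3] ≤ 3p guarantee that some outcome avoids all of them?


Union bound: P[∪_{i=1}^{3} A_i] ≤ Σ_i P[A_i] ≤ 3·p = 3·(1/45) = 1/15.
Numerically: 1/15 ≈ 0.066667.
Is 1/15 < 1? YES.
Since P[∪ A_i] ≤ 1/15 < 1, the complement has P[∩ A_i^c] ≥ 1 − 1/15 = 14/15 > 0, so some outcome avoids every A_i.

3·p = 1/15 ≈ 0.066667; existence CERTIFIED by the union bound.


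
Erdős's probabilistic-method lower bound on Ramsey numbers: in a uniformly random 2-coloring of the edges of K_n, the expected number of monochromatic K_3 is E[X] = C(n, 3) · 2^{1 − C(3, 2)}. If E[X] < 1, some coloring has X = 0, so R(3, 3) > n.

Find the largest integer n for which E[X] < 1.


We need C(n, 3) · 2^{1 − 3} < 1, i.e. C(n, 3) < 2^{3 − 1} = 4.
Check values of n near the boundary:
  n = 3: C(3, 3) = 1; 1 < 4? YES
  n = 4: C(4, 3) = 4; 4 < 4? NO
The largest n with C(n, 3) < 4 is n = 3 (where E[X] = 1/4 ≈ 0.2500). Hence R(3, 3) > 3, i.e. R(3, 3) ≥ 4.

Largest n = 3; hence R(3, 3) > 3.


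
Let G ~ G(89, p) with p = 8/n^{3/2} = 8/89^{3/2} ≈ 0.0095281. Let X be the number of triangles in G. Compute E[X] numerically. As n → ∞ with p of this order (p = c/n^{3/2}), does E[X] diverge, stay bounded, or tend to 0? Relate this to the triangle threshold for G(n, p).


Number of potential triangles: C(89, 3) = 113564.
Each occurs with probability p³ ≈ (0.0095281)³ ≈ 8.6499766e-07.
By linearity: E[X] = C(89, 3)·p³ ≈ 113564 · 8.6499766e-07 ≈ 0.09823.
Since α = 3/2 > 1, p = c/n^{3/2} = o(1/n) is below the triangle threshold p ~ 1/n. Asymptotically E[X] ~ (c³/6)·n^{3(1−α)} = (8³/6)·n^{-1.5} → 0, so by Markov's inequality G has no triangles w.h.p.

E[X] ≈ 0.09823; in regime p = Θ(1/n^{3/2}) E[X] tends to 0 (below the triangle threshold p ~ 1/n).


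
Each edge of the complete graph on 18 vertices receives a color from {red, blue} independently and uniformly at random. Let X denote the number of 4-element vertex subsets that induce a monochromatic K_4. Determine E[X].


Let X = Σ_S X_S over the C(18, 4) = 3060 subsets S of size 4, where X_S = 1 if the K_4 on S is monochromatic.
For a fixed S, the K_4 on S has C(4, 2) = 6 edges. P[all 6 edges red] = (1/2)^6, and likewise for blue, so P[monochromatic] = 2·(1/2)^6 = 2^{1 − 6} = 1/32.
By linearity of expectation: E[X] = C(18, 4) · 2^{1 − 6} = 3060 · 1/32 = 765/8.
Numerically: E[X] ≈ 95.625000.

E[X] = C(18,4)·2^(1−C(4,2)) = 765/8 ≈ 95.625000.


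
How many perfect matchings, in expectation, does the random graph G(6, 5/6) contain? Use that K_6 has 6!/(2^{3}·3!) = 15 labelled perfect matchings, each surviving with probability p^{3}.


K_6 has 6!/(2^{3}·3!) = 15 labelled perfect matchings.
For each such perfect matching H, let X_H = 1 if all 3 edges of H are present in G. Then P[X_H = 1] = p^{3} = (5/6)^{3} = 125/216.
Summing the indicators: E[X] = Σ_H E[X_H] = 15 · p^{3} = 15 · 125/216 = 625/72.
Numerically: E[X] ≈ 8.68056.

E[X] = 15 · (5/6)^{3} = 625/72 ≈ 8.68056.


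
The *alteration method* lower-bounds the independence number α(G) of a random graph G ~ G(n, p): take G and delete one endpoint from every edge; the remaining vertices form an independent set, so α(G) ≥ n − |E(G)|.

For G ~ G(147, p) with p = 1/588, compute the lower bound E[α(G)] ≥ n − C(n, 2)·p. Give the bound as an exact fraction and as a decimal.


E[|E(G)|] = C(147, 2)·p = 10731 · (1/588) = 73/4.
E[α(G)] ≥ n − E[|E(G)|] = 147 − 73/4 = 515/4.
Numerically: ≈ 128.750000.
(This is only a lower bound; the true E[α(G)] may be larger.)

E[α(G)] ≥ 515/4 ≈ 128.750000.


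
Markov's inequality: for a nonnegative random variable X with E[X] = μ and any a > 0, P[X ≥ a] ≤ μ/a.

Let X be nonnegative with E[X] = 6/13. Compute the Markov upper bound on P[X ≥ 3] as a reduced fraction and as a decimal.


μ = E[X] = 6/13, a = 3.
Markov: P[X ≥ 3] ≤ μ/a = (6/13)/3 = 2/13.
Numerically: ≈ 0.153846.
(Since a = 3 > μ = 0.461538, the bound 2/13 is < 1 and informative.)

P[X ≥ 3] ≤ 2/13 ≈ 0.153846.


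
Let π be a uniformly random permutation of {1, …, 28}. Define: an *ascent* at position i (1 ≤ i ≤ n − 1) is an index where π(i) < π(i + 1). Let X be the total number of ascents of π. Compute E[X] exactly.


Write X = Σ X_I over i = 1, …, 27, with X_I the indicator of one ascent.
There are 27 indicators.
For each fixed i, the pair (π(i), π(i+1)) is a uniformly random ordered pair of distinct values from {1, …, 28}; by symmetry P[π(i) < π(i+1)] = 1/2.
By linearity: E[X] = 27 · (1/2) = (28 − 1) · (1/2) = 27/2 ≈ 13.50000.

E[X] = 27/2 = 13.50000.


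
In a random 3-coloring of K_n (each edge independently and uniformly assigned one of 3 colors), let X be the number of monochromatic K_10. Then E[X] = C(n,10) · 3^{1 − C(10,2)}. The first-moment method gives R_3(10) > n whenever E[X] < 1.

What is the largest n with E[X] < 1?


We need C(n, 10) · 3^{1 − 45} < 1, i.e. C(n, 10) < 3^{45 − 1} = 984770902183611232881.
Check values of n near the boundary:
  n = 570: C(570, 10) = 921524823451961408691; 921524823451961408691 < 984770902183611232881? YES
  n = 571: C(571, 10) = 937951290893172842001; 937951290893172842001 < 984770902183611232881? YES
  n = 572: C(572, 10) = 954640815642161682606; 954640815642161682606 < 984770902183611232881? YES
  n = 573: C(573, 10) = 971597135635805762226; 971597135635805762226 < 984770902183611232881? YES
  n = 574: C(574, 10) = 988824035203816502691; 988824035203816502691 < 984770902183611232881? NO
  n = 575: C(575, 10) = 1006325345561406175305; 1006325345561406175305 < 984770902183611232881? NO
  n = 576: C(576, 10) = 1024104945306307344480; 1024104945306307344480 < 984770902183611232881? NO
The largest n with C(n, 10) < 984770902183611232881 is n = 573 (where E[X] = 35985079097622435638/36472996377170786403 ≈ 0.9866). Hence R_3(10) > 573, i.e. R_3(10) ≥ 574.

Largest n = 573; hence R_3(10) > 573.


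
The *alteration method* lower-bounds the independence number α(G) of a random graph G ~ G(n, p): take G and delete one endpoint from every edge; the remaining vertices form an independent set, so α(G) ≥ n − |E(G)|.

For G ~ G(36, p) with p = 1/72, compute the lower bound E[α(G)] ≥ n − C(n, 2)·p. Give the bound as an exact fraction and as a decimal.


E[|E(G)|] = C(36, 2)·p = 630 · (1/72) = 35/4.
E[α(G)] ≥ n − E[|E(G)|] = 36 − 35/4 = 109/4.
Numerically: ≈ 27.25000.
(This is only a lower bound; the true E[α(G)] may be larger.)

E[α(G)] ≥ 109/4 ≈ 27.25000.


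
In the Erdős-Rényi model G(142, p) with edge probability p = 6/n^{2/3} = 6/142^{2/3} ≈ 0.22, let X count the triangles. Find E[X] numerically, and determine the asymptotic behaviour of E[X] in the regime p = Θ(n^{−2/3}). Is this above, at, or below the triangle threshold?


Number of potential triangles: C(142, 3) = 467180.
Each occurs with probability p³ ≈ (0.22)³ ≈ 1.07122e-02.
By linearity: E[X] = C(142, 3)·p³ ≈ 467180 · 1.07122e-02 ≈ 5004.507.
Since α = 2/3 < 1, p = c/n^{2/3} ≫ 1/n is above the triangle threshold p ~ 1/n. Asymptotically E[X] ~ (c³/6)·n^{3(1−α)} = (6³/6)·n^{1} → ∞; triangles are abundant w.h.p.

E[X] ≈ 5004.507; in regime p = Θ(1/n^{2/3}) E[X] diverges (above the triangle threshold p ~ 1/n).


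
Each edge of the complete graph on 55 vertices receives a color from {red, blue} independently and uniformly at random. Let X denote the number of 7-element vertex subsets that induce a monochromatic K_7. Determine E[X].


Let X = Σ_S X_S over the C(55, 7) = 202927725 subsets S of size 7, where X_S = 1 if the K_7 on S is monochromatic.
For a fixed S, the K_7 on S has C(7, 2) = 21 edges. P[all 21 edges red] = (1/2)^21, and likewise for blue, so P[monochromatic] = 2·(1/2)^21 = 2^{1 − 21} = 1/1048576.
By linearity: E[X] = C(55, 7) · 2^{1 − 21} = 202927725 · 1/1048576 = 202927725/1048576.
Numerically: E[X] ≈ 193.5270.

E[X] = C(55,7)·2^(1−C(7,2)) = 202927725/1048576 ≈ 193.5270.


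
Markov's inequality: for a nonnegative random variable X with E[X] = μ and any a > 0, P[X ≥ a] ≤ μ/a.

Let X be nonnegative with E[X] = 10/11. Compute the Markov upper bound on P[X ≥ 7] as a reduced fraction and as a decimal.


μ = E[X] = 10/11, a = 7.
Markov: P[X ≥ 7] ≤ μ/a = (10/11)/7 = 10/77.
Numerically: ≈ 0.1299.
(Since a = 7 > μ = 0.9091, the bound 10/77 is < 1 and informative.)

P[X ≥ 7] ≤ 10/77 ≈ 0.1299.


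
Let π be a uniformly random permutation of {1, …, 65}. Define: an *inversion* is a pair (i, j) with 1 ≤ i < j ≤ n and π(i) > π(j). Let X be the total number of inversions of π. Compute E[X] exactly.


Write X = Σ X_I over the C(65, 2) = 2080 pairs i < j, with X_I the indicator of one inversion.
There are 2080 indicators.
For each fixed pair i < j, the values π(i) and π(j) are two distinct elements of {1, …, 65} in uniformly random order; by symmetry P[π(i) > π(j)] = 1/2.
By linearity: E[X] = 2080 · (1/2) = C(65, 2) · (1/2) = 2080/2 = 1040 ≈ 1040.000.

E[X] = 1040 = 1040.000.


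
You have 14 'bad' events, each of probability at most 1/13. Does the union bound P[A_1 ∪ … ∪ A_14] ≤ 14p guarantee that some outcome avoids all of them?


Union bound: P[∪_{i=1}^{14} A_i] ≤ Σ_i P[A_i] ≤ 14·p = 14·(1/13) = 14/13.
Numerically: 14/13 ≈ 1.076923.
Is 14/13 < 1? NO.
Since the bound 14/13 is ≥ 1, the union bound is uninformative here; it does NOT by itself certify existence.

14·p = 14/13 ≈ 1.076923; existence NOT certified by the union bound.


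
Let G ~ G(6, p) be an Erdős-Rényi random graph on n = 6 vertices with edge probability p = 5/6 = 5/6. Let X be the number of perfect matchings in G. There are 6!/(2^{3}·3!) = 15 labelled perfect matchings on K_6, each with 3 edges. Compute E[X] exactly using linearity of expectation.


K_6 has 6!/(2^{3}·3!) = 15 labelled perfect matchings.
For each such perfect matching H, let X_H = 1 if all 3 edges of H are present in G. Then P[X_H = 1] = p^{3} = (5/6)^{3} = 125/216.
Summing the indicators: E[X] = Σ_H E[X_H] = 15 · p^{3} = 15 · 125/216 = 625/72.
Numerically: E[X] ≈ 8.68.

E[X] = 15 · (5/6)^{3} = 625/72 ≈ 8.68.


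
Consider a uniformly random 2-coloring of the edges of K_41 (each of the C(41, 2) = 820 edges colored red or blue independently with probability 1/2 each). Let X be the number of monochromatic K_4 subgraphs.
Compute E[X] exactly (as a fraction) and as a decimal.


Let X = Σ_S X_S over the C(41, 4) = 101270 subsets S of size 4, where X_S = 1 if the K_4 on S is monochromatic.
For a fixed S, the K_4 on S has C(4, 2) = 6 edges. P[all 6 edges red] = (1/2)^6, and likewise for blue, so P[monochromatic] = 2·(1/2)^6 = 2^{1 − 6} = 1/32.
Summing: E[X] = C(41, 4) · 2^{1 − 6} = 101270 · 1/32 = 50635/16.
Numerically: E[X] ≈ 3164.688.

E[X] = C(41,4)·2^(1−C(4,2)) = 50635/16 ≈ 3164.688.


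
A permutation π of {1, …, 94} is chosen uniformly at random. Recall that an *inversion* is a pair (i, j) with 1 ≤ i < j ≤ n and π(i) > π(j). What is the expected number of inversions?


Write X = Σ X_I over the C(94, 2) = 4371 pairs i < j, with X_I the indicator of one inversion.
There are 4371 indicators.
For each fixed pair i < j, the values π(i) and π(j) are two distinct elements of {1, …, 94} in uniformly random order; by symmetry P[π(i) > π(j)] = 1/2.
By linearity: E[X] = 4371 · (1/2) = C(94, 2) · (1/2) = 4371/2 = 4371/2 ≈ 2185.500000.

E[X] = 4371/2 = 2185.500000.


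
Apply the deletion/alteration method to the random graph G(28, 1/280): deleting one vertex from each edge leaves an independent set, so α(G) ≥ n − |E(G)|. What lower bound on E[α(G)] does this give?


E[|E(G)|] = C(28, 2)·p = 378 · (1/280) = 27/20.
E[α(G)] ≥ n − E[|E(G)|] = 28 − 27/20 = 533/20.
Numerically: ≈ 26.65000.
(This is only a lower bound; the true E[α(G)] may be larger.)

E[α(G)] ≥ 533/20 ≈ 26.65000.


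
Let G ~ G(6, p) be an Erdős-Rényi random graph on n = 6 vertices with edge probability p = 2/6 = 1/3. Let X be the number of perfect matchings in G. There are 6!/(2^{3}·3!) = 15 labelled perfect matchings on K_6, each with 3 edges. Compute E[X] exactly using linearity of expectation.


K_6 has 6!/(2^{3}·3!) = 15 labelled perfect matchings.
For each such perfect matching H, let X_H = 1 if all 3 edges of H are present in G. Then P[X_H = 1] = p^{3} = (1/3)^{3} = 1/27.
By linearity of expectation: E[X] = Σ_H E[X_H] = 15 · p^{3} = 15 · 1/27 = 5/9.
Numerically: E[X] ≈ 0.5556.

E[X] = 15 · (1/3)^{3} = 5/9 ≈ 0.5556.


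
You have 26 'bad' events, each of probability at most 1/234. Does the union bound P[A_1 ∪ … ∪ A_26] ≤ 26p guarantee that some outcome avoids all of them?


Union bound: P[∪_{i=1}^{26} A_i] ≤ Σ_i P[A_i] ≤ 26·p = 26·(1/234) = 1/9.
Numerically: 1/9 ≈ 0.111.
Is 1/9 < 1? YES.
Since P[∪ A_i] ≤ 1/9 < 1, the complement has P[∩ A_i^c] ≥ 1 − 1/9 = 8/9 > 0, so some outcome avoids every A_i.

26·p = 1/9 ≈ 0.111; existence CERTIFIED by the union bound.


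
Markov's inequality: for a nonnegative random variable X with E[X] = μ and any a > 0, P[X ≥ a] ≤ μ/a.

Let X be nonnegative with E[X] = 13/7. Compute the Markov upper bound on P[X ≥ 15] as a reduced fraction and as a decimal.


μ = E[X] = 13/7, a = 15.
Markov: P[X ≥ 15] ≤ μ/a = (13/7)/15 = 13/105.
Numerically: ≈ 0.1238.
(Since a = 15 > μ = 1.8571, the bound 13/105 is < 1 and informative.)

P[X ≥ 15] ≤ 13/105 ≈ 0.1238.


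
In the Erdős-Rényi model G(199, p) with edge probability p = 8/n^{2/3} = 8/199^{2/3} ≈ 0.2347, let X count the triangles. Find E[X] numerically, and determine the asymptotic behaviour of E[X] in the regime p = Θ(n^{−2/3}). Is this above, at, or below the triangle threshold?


Number of potential triangles: C(199, 3) = 1293699.
Each occurs with probability p³ ≈ (0.2347)³ ≈ 1.2928966e-02.
By linearity: E[X] = C(199, 3)·p³ ≈ 1293699 · 1.2928966e-02 ≈ 16726.19095.
Since α = 2/3 < 1, p = c/n^{2/3} ≫ 1/n is above the triangle threshold p ~ 1/n. Asymptotically E[X] ~ (c³/6)·n^{3(1−α)} = (8³/6)·n^{1} → ∞; triangles are abundant w.h.p.

E[X] ≈ 16726.19095; in regime p = Θ(1/n^{2/3}) E[X] diverges (above the triangle threshold p ~ 1/n).


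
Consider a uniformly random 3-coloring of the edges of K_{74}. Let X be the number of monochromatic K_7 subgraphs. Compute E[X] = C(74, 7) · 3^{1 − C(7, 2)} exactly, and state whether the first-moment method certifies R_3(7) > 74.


E[X] = C(74, 7) · 3^{1 − 21} = 1799579064 · 3^{−20} = 1799579064/3486784401.
As a reduced fraction: E[X] = 599859688/1162261467 ≈ 0.5161142.
Is E[X] < 1? YES.
Since E[X] < 1, there exists a 3-coloring of K_{74} with no monochromatic K_7; hence R_3(7) > 74.

E[X] = 599859688/1162261467 ≈ 0.5161142; E[X] < 1, so R_3(7) > 74.


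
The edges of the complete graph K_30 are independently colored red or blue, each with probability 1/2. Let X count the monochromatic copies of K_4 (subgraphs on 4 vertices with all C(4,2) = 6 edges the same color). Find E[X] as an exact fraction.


Let X = Σ_S X_S over the C(30, 4) = 27405 subsets S of size 4, where X_S = 1 if the K_4 on S is monochromatic.
For a fixed S, the K_4 on S has C(4, 2) = 6 edges. P[all 6 edges red] = (1/2)^6, and likewise for blue, so P[monochromatic] = 2·(1/2)^6 = 2^{1 − 6} = 1/32.
By linearity of expectation: E[X] = C(30, 4) · 2^{1 − 6} = 27405 · 1/32 = 27405/32.
Numerically: E[X] ≈ 856.406.

E[X] = C(30,4)·2^(1−C(4,2)) = 27405/32 ≈ 856.406.


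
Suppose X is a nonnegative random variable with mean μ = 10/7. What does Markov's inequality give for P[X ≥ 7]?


μ = E[X] = 10/7, a = 7.
Markov: P[X ≥ 7] ≤ μ/a = (10/7)/7 = 10/49.
Numerically: ≈ 0.20408.
(Since a = 7 > μ = 1.42857, the bound 10/49 is < 1 and informative.)

P[X ≥ 7] ≤ 10/49 ≈ 0.20408.


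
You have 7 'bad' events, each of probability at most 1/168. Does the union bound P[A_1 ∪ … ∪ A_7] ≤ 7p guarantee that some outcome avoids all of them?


Union bound: P[∪_{i=1}^{7} A_i] ≤ Σ_i P[A_i] ≤ 7·p = 7·(1/168) = 1/24.
Numerically: 1/24 ≈ 0.0416667.
Is 1/24 < 1? YES.
Since P[∪ A_i] ≤ 1/24 < 1, the complement has P[∩ A_i^c] ≥ 1 − 1/24 = 23/24 > 0, so some outcome avoids every A_i.

7·p = 1/24 ≈ 0.0416667; existence CERTIFIED by the union bound.


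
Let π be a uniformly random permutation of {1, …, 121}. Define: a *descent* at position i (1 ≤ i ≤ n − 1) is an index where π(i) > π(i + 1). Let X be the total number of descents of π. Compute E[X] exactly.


Write X = Σ X_I over i = 1, …, 120, with X_I the indicator of one descent.
There are 120 indicators.
For each fixed i, the pair (π(i), π(i+1)) is a uniformly random ordered pair of distinct values from {1, …, 121}; by symmetry P[π(i) > π(i+1)] = 1/2.
By linearity: E[X] = 120 · (1/2) = (121 − 1) · (1/2) = 60 ≈ 60.0000.

E[X] = 60 = 60.0000.


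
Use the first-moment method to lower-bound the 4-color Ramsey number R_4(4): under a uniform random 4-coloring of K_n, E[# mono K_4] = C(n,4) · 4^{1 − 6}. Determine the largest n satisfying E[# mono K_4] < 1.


We need C(n, 4) · 4^{1 − 6} < 1, i.e. C(n, 4) < 4^{6 − 1} = 1024.
Check values of n near the boundary:
  n = 8: C(8, 4) = 70; 70 < 1024? YES
  n = 9: C(9, 4) = 126; 126 < 1024? YES
  n = 10: C(10, 4) = 210; 210 < 1024? YES
  n = 11: C(11, 4) = 330; 330 < 1024? YES
  n = 12: C(12, 4) = 495; 495 < 1024? YES
  n = 13: C(13, 4) = 715; 715 < 1024? YES
  n = 14: C(14, 4) = 1001; 1001 < 1024? YES
  n = 15: C(15, 4) = 1365; 1365 < 1024? NO
  n = 16: C(16, 4) = 1820; 1820 < 1024? NO
  n = 17: C(17, 4) = 2380; 2380 < 1024? NO
The largest n with C(n, 4) < 1024 is n = 14 (where E[X] = 1001/1024 ≈ 0.97754). Hence R_4(4) > 14, i.e. R_4(4) ≥ 15.

Largest n = 14; hence R_4(4) > 14.


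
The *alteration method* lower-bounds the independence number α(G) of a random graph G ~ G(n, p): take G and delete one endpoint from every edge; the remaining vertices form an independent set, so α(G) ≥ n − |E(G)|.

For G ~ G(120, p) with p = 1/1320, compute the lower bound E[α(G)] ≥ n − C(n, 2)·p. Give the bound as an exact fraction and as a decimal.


E[|E(G)|] = C(120, 2)·p = 7140 · (1/1320) = 119/22.
E[α(G)] ≥ n − E[|E(G)|] = 120 − 119/22 = 2521/22.
Numerically: ≈ 114.591.
(This is only a lower bound; the true E[α(G)] may be larger.)

E[α(G)] ≥ 2521/22 ≈ 114.591.


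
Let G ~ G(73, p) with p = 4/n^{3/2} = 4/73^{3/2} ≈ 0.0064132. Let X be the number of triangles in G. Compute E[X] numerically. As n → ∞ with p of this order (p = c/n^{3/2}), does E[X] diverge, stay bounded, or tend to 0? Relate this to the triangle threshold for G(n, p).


Number of potential triangles: C(73, 3) = 62196.
Each occurs with probability p³ ≈ (0.0064132)³ ≈ 2.6377103e-07.
By linearity: E[X] = C(73, 3)·p³ ≈ 62196 · 2.6377103e-07 ≈ 0.01641.
Since α = 3/2 > 1, p = c/n^{3/2} = o(1/n) is below the triangle threshold p ~ 1/n. Asymptotically E[X] ~ (c³/6)·n^{3(1−α)} = (4³/6)·n^{-1.5} → 0, so by Markov's inequality G has no triangles w.h.p.

E[X] ≈ 0.01641; in regime p = Θ(1/n^{3/2}) E[X] tends to 0 (below the triangle threshold p ~ 1/n).


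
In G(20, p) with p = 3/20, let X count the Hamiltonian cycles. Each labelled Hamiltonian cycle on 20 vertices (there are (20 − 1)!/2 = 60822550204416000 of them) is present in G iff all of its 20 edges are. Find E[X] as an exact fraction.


K_20 has (20 − 1)!/2 = 60822550204416000 labelled Hamiltonian cycles.
For each such Hamiltonian cycle H, let X_H = 1 if all 20 edges of H are present in G. Then P[X_H = 1] = p^{20} = (3/20)^{20} = 3486784401/104857600000000000000000000.
Summing the indicators: E[X] = Σ_H E[X_H] = 60822550204416000 · p^{20} = 60822550204416000 · 3486784401/104857600000000000000000000 = 51776152168407487821/25600000000000000000.
Numerically: E[X] ≈ 2.02251.

E[X] = 60822550204416000 · (3/20)^{20} = 51776152168407487821/25600000000000000000 ≈ 2.02251.


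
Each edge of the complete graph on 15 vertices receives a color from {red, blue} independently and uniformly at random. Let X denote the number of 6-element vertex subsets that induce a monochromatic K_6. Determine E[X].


Let X = Σ_S X_S over the C(15, 6) = 5005 subsets S of size 6, where X_S = 1 if the K_6 on S is monochromatic.
For a fixed S, the K_6 on S has C(6, 2) = 15 edges. P[all 15 edges red] = (1/2)^15, and likewise for blue, so P[monochromatic] = 2·(1/2)^15 = 2^{1 − 15} = 1/16384.
Summing: E[X] = C(15, 6) · 2^{1 − 15} = 5005 · 1/16384 = 5005/16384.
Numerically: E[X] ≈ 0.305481.

E[X] = C(15,6)·2^(1−C(6,2)) = 5005/16384 ≈ 0.305481.


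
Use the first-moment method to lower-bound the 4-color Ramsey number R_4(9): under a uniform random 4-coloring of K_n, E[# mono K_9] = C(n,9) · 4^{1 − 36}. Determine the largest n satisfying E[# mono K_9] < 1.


We need C(n, 9) · 4^{1 − 36} < 1, i.e. C(n, 9) < 4^{36 − 1} = 1180591620717411303424.
Check values of n near the boundary:
  n = 909: C(909, 9) = 1122169012923711463931; 1122169012923711463931 < 1180591620717411303424? YES
  n = 910: C(910, 9) = 1133378248346922788210; 1133378248346922788210 < 1180591620717411303424? YES
  n = 911: C(911, 9) = 1144686900492291197405; 1144686900492291197405 < 1180591620717411303424? YES
  n = 912: C(912, 9) = 1156095740032081475120; 1156095740032081475120 < 1180591620717411303424? YES
  n = 913: C(913, 9) = 1167605542753639808390; 1167605542753639808390 < 1180591620717411303424? YES
  n = 914: C(914, 9) = 1179217089587653905932; 1179217089587653905932 < 1180591620717411303424? YES
  n = 915: C(915, 9) = 1190931166636537885130; 1190931166636537885130 < 1180591620717411303424? NO
  n = 916: C(916, 9) = 1202748565202942340440; 1202748565202942340440 < 1180591620717411303424? NO
  n = 917: C(917, 9) = 1214670081818390006810; 1214670081818390006810 < 1180591620717411303424? NO
The largest n with C(n, 9) < 1180591620717411303424 is n = 914 (where E[X] = 294804272396913476483/295147905179352825856 ≈ 0.99884). Hence R_4(9) > 914, i.e. R_4(9) ≥ 915.

Largest n = 914; hence R_4(9) > 914.


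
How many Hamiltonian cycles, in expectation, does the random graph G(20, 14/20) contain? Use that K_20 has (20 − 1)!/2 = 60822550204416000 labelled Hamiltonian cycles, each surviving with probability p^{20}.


K_20 has (20 − 1)!/2 = 60822550204416000 labelled Hamiltonian cycles.
For each such Hamiltonian cycle H, let X_H = 1 if all 20 edges of H are present in G. Then P[X_H = 1] = p^{20} = (7/10)^{20} = 79792266297612001/100000000000000000000.
By linearity: E[X] = Σ_H E[X_H] = 60822550204416000 · p^{20} = 60822550204416000 · 79792266297612001/100000000000000000000 = 1184855742873690605203907421/24414062500000.
Numerically: E[X] ≈ 4.85317e+13.

E[X] = 60822550204416000 · (7/10)^{20} = 1184855742873690605203907421/24414062500000 ≈ 4.85317e+13.
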